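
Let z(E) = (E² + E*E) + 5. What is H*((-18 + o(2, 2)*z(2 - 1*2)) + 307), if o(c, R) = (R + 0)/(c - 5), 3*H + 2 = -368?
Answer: -317090/9 ≈ -35232.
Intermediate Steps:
H = -370/3 (H = -⅔ + (⅓)*(-368) = -⅔ - 368/3 = -370/3 ≈ -123.33)
z(E) = 5 + 2*E² (z(E) = (E² + E²) + 5 = 2*E² + 5 = 5 + 2*E²)
o(c, R) = R/(-5 + c)
H*((-18 + o(2, 2)*z(2 - 1*2)) + 307) = -370*((-18 + (2/(-5 + 2))*(5 + 2*(2 - 1*2)²)) + 307)/3 = -370*((-18 + (2/(-3))*(5 + 2*(2 - 2)²)) + 307)/3 = -370*((-18 + (2*(-⅓))*(5 + 2*0²)) + 307)/3 = -370*((-18 - 2*(5 + 2*0)/3) + 307)/3 = -370*((-18 - 2*(5 + 0)/3) + 307)/3 = -370*((-18 - ⅔*5) + 307)/3 = -370*((-18 - 10/3) + 307)/3 = -370*(-64/3 + 307)/3 = -370/3*857/3 = -317090/9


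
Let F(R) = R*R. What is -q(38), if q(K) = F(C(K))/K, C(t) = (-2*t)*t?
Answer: -219488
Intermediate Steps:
C(t) = -2*t²
F(R) = R²
q(K) = 4*K³ (q(K) = (-2*K²)²/K = (4*K⁴)/K = 4*K³)
-q(38) = -4*38³ = -4*54872 = -1*219488 = -219488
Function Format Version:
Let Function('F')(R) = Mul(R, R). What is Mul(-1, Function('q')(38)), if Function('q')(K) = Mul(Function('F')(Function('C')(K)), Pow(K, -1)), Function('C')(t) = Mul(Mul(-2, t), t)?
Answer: -219488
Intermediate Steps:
Function('C')(t) = Mul(-2, Pow(t, 2))
Function('F')(R) = Pow(R, 2)
Function('q')(K) = Mul(4, Pow(K, 3)) (Function('q')(K) = Mul(Pow(Mul(-2, Pow(K, 2)), 2), Pow(K, -1)) = Mul(Mul(4, Pow(K, 4)), Pow(K, -1)) = Mul(4, Pow(K, 3)))
Mul(-1, Function('q')(38)) = Mul(-1, Mul(4, Pow(38, 3))) = Mul(-1, Mul(4, 54872)) = Mul(-1, 219488) = -219488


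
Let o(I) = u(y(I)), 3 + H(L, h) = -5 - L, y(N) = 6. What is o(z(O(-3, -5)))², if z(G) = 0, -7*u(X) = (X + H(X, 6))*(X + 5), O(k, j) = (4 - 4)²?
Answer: 7744/49 ≈ 158.04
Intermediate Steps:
H(L, h) = -8 - L (H(L, h) = -3 + (-5 - L) = -8 - L)
O(k, j) = 0 (O(k, j) = 0² = 0)
u(X) = 40/7 + 8*X/7 (u(X) = -(X + (-8 - X))*(X + 5)/7 = -(-8)*(5 + X)/7 = -(-40 - 8*X)/7 = 40/7 + 8*X/7)
o(I) = 88/7 (o(I) = 40/7 + (8/7)*6 = 40/7 + 48/7 = 88/7)
o(z(O(-3, -5)))² = (88/7)² = 7744/49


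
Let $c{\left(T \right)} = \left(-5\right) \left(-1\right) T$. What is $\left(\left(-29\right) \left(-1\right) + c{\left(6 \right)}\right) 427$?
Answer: $25193$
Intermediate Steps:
$c{\left(T \right)} = 5 T$
$\left(\left(-29\right) \left(-1\right) + c{\left(6 \right)}\right) 427 = \left(\left(-29\right) \left(-1\right) + 5 \cdot 6\right) 427 = \left(29 + 30\right) 427 = 59 \cdot 427 = 25193$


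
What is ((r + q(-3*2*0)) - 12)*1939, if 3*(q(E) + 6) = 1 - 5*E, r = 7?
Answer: -62048/3 ≈ -20683.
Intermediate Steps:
q(E) = -17/3 - 5*E/3 (q(E) = -6 + (1 - 5*E)/3 = -6 + (⅓ - 5*E/3) = -17/3 - 5*E/3)
((r + q(-3*2*0)) - 12)*1939 = ((7 + (-17/3 - 5*(-3*2)*0/3)) - 12)*1939 = ((7 + (-17/3 - (-10)*0)) - 12)*1939 = ((7 + (-17/3 - 5/3*0)) - 12)*1939 = ((7 + (-17/3 + 0)) - 12)*1939 = ((7 - 17/3) - 12)*1939 = (4/3 - 12)*1939 = -32/3*1939 = -62048/3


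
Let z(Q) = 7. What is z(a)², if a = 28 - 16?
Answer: 49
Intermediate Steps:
a = 12
z(a)² = 7² = 49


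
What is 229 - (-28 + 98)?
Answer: 159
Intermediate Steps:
229 - (-28 + 98) = 229 - 1*70 = 229 - 70 = 159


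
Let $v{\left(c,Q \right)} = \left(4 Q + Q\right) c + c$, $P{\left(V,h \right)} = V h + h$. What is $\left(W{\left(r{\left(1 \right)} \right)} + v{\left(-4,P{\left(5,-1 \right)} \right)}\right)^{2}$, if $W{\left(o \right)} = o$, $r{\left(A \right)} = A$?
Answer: $13689$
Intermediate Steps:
$P{\left(V,h \right)} = h + V h$
$v{\left(c,Q \right)} = c + 5 Q c$ ($v{\left(c,Q \right)} = 5 Q c + c = c + 5 Q c$)
$\left(W{\left(r{\left(1 \right)} \right)} + v{\left(-4,P{\left(5,-1 \right)} \right)}\right)^{2} = \left(1 - 4 \left(1 + 5 \left(- (1 + 5)\right)\right)\right)^{2} = \left(1 - 4 \left(1 + 5 \left(\left(-1\right) 6\right)\right)\right)^{2} = \left(1 - 4 \left(1 + 5 \left(-6\right)\right)\right)^{2} = \left(1 - 4 \left(1 - 30\right)\right)^{2} = \left(1 - -116\right)^{2} = \left(1 + 116\right)^{2} = 117^{2} = 13689$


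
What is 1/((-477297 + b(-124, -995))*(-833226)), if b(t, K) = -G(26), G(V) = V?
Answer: 1/397717933998 ≈ 2.5143e-12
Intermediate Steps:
b(t, K) = -26 (b(t, K) = -1*26 = -26)
1/((-477297 + b(-124, -995))*(-833226)) = 1/(-477297 - 26*(-833226)) = -1/833226/(-477323) = -1/477323*(-1/833226) = 1/397717933998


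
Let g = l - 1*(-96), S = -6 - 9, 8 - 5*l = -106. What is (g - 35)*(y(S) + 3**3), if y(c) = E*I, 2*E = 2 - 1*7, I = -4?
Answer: 15503/5 ≈ 3100.6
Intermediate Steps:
l = 114/5 (l = 8/5 - 1/5*(-106) = 8/5 + 106/5 = 114/5 ≈ 22.800)
S = -15
E = -5/2 (E = (2 - 1*7)/2 = (2 - 7)/2 = (1/2)*(-5) = -5/2 ≈ -2.5000)
y(c) = 10 (y(c) = -5/2*(-4) = 10)
g = 594/5 (g = 114/5 - 1*(-96) = 114/5 + 96 = 594/5 ≈ 118.80)
(g - 35)*(y(S) + 3**3) = (594/5 - 35)*(10 + 3**3) = 419*(10 + 27)/5 = (419/5)*37 = 15503/5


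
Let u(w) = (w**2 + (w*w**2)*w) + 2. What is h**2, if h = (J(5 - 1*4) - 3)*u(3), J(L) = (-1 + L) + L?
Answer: 33856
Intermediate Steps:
J(L) = -1 + 2*L
u(w) = 2 + w**2 + w**4 (u(w) = (w**2 + w**3*w) + 2 = (w**2 + w**4) + 2 = 2 + w**2 + w**4)
h = -184 (h = ((-1 + 2*(5 - 1*4)) - 3)*(2 + 3**2 + 3**4) = ((-1 + 2*(5 - 4)) - 3)*(2 + 9 + 81) = ((-1 + 2*1) - 3)*92 = ((-1 + 2) - 3)*92 = (1 - 3)*92 = -2*92 = -184)
h**2 = (-184)**2 = 33856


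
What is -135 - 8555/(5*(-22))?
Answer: -1259/22 ≈ -57.227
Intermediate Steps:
-135 - 8555/(5*(-22)) = -135 - 8555/(-110) = -135 - 8555*(-1)/110 = -135 - 59*(-29/22) = -135 + 1711/22 = -1259/22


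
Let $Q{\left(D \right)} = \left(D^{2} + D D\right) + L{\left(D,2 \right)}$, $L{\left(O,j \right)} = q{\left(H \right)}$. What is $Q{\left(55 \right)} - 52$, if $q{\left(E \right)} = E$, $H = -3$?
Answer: $5995$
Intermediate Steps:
$L{\left(O,j \right)} = -3$
$Q{\left(D \right)} = -3 + 2 D^{2}$ ($Q{\left(D \right)} = \left(D^{2} + D D\right) - 3 = \left(D^{2} + D^{2}\right) - 3 = 2 D^{2} - 3 = -3 + 2 D^{2}$)
$Q{\left(55 \right)} - 52 = \left(-3 + 2 \cdot 55^{2}\right) - 52 = \left(-3 + 2 \cdot 3025\right) - 52 = \left(-3 + 6050\right) - 52 = 6047 - 52 = 5995$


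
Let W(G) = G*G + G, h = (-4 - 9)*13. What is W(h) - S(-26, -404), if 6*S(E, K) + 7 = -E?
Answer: 170333/6 ≈ 28389.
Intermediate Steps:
S(E, K) = -7/6 - E/6 (S(E, K) = -7/6 + (-E)/6 = -7/6 - E/6)
h = -169 (h = -13*13 = -169)
W(G) = G + G² (W(G) = G² + G = G + G²)
W(h) - S(-26, -404) = -169*(1 - 169) - (-7/6 - ⅙*(-26)) = -169*(-168) - (-7/6 + 13/3) = 28392 - 1*19/6 = 28392 - 19/6 = 170333/6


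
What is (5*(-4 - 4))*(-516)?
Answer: 20640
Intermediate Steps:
(5*(-4 - 4))*(-516) = (5*(-8))*(-516) = -40*(-516) = 20640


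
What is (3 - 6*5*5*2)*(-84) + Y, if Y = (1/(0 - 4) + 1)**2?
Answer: 399177/16 ≈ 24949.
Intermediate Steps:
Y = 9/16 (Y = (1/(-4) + 1)**2 = (-1/4 + 1)**2 = (3/4)**2 = 9/16 ≈ 0.56250)
(3 - 6*5*5*2)*(-84) + Y = (3 - 6*5*5*2)*(-84) + 9/16 = (3 - 150*2)*(-84) + 9/16 = (3 - 6*50)*(-84) + 9/16 = (3 - 300)*(-84) + 9/16 = -297*(-84) + 9/16 = 24948 + 9/16 = 399177/16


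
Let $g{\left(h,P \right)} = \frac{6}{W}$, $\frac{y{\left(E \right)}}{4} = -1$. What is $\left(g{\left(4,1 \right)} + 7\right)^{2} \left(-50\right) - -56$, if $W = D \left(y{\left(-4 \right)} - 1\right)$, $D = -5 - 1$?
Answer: $-2536$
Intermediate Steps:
$y{\left(E \right)} = -4$ ($y{\left(E \right)} = 4 \left(-1\right) = -4$)
$D = -6$
$W = 30$ ($W = - 6 \left(-4 - 1\right) = \left(-6\right) \left(-5\right) = 30$)
$g{\left(h,P \right)} = \frac{1}{5}$ ($g{\left(h,P \right)} = \frac{6}{30} = 6 \cdot \frac{1}{30} = \frac{1}{5}$)
$\left(g{\left(4,1 \right)} + 7\right)^{2} \left(-50\right) - -56 = \left(\frac{1}{5} + 7\right)^{2} \left(-50\right) - -56 = \left(\frac{36}{5}\right)^{2} \left(-50\right) + 56 = \frac{1296}{25} \left(-50\right) + 56 = -2592 + 56 = -2536$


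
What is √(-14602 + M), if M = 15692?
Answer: √1090 ≈ 33.015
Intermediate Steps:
√(-14602 + M) = √(-14602 + 15692) = √1090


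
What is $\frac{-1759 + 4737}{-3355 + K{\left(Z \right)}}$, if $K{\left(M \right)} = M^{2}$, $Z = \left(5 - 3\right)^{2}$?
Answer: $- \frac{2978}{3339} \approx -0.89188$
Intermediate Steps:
$Z = 4$ ($Z = 2^{2} = 4$)
$\frac{-1759 + 4737}{-3355 + K{\left(Z \right)}} = \frac{-1759 + 4737}{-3355 + 4^{2}} = \frac{2978}{-3355 + 16} = \frac{2978}{-3339} = 2978 \left(- \frac{1}{3339}\right) = - \frac{2978}{3339}$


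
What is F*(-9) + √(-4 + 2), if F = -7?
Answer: 63 + I*√2 ≈ 63.0 + 1.4142*I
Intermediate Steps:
F*(-9) + √(-4 + 2) = -7*(-9) + √(-4 + 2) = 63 + √(-2) = 63 + I*√2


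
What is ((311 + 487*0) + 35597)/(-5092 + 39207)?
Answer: 35908/34115 ≈ 1.0526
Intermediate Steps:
((311 + 487*0) + 35597)/(-5092 + 39207) = ((311 + 0) + 35597)/34115 = (311 + 35597)*(1/34115) = 35908*(1/34115) = 35908/34115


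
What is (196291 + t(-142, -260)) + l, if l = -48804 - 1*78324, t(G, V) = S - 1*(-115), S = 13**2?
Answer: 69447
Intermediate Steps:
S = 169
t(G, V) = 284 (t(G, V) = 169 - 1*(-115) = 169 + 115 = 284)
l = -127128 (l = -48804 - 78324 = -127128)
(196291 + t(-142, -260)) + l = (196291 + 284) - 127128 = 196575 - 127128 = 69447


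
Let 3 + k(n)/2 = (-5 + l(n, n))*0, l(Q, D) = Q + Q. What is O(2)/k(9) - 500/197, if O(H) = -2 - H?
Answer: -1106/591 ≈ -1.8714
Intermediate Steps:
l(Q, D) = 2*Q
k(n) = -6 (k(n) = -6 + 2*((-5 + 2*n)*0) = -6 + 2*0 = -6 + 0 = -6)
O(2)/k(9) - 500/197 = (-2 - 1*2)/(-6) - 500/197 = (-2 - 2)*(-⅙) - 500*1/197 = -4*(-⅙) - 500/197 = ⅔ - 500/197 = -1106/591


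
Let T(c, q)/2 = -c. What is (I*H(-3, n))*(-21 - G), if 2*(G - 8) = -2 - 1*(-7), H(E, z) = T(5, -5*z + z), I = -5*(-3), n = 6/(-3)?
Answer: 4725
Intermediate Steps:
n = -2 (n = 6*(-1/3) = -2)
I = 15
T(c, q) = -2*c (T(c, q) = 2*(-c) = -2*c)
H(E, z) = -10 (H(E, z) = -2*5 = -10)
G = 21/2 (G = 8 + (-2 - 1*(-7))/2 = 8 + (-2 + 7)/2 = 8 + (1/2)*5 = 8 + 5/2 = 21/2 ≈ 10.500)
(I*H(-3, n))*(-21 - G) = (15*(-10))*(-21 - 1*21/2) = -150*(-21 - 21/2) = -150*(-63/2) = 4725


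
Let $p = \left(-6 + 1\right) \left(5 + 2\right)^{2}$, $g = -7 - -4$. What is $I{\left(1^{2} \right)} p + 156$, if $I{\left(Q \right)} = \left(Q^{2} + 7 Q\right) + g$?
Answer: $-1069$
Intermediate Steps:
$g = -3$ ($g = -7 + 4 = -3$)
$p = -245$ ($p = - 5 \cdot 7^{2} = \left(-5\right) 49 = -245$)
$I{\left(Q \right)} = -3 + Q^{2} + 7 Q$ ($I{\left(Q \right)} = \left(Q^{2} + 7 Q\right) - 3 = -3 + Q^{2} + 7 Q$)
$I{\left(1^{2} \right)} p + 156 = \left(-3 + \left(1^{2}\right)^{2} + 7 \cdot 1^{2}\right) \left(-245\right) + 156 = \left(-3 + 1^{2} + 7 \cdot 1\right) \left(-245\right) + 156 = \left(-3 + 1 + 7\right) \left(-245\right) + 156 = 5 \left(-245\right) + 156 = -1225 + 156 = -1069$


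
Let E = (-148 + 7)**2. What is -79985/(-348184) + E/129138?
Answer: 2875224839/7493964232 ≈ 0.38367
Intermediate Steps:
E = 19881 (E = (-141)**2 = 19881)
-79985/(-348184) + E/129138 = -79985/(-348184) + 19881/129138 = -79985*(-1/348184) + 19881*(1/129138) = 79985/348184 + 6627/43046 = 2875224839/7493964232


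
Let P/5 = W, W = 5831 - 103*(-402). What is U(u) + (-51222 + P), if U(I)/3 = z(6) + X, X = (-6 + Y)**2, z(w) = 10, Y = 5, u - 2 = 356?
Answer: 184996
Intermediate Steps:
u = 358 (u = 2 + 356 = 358)
W = 47237 (W = 5831 + 41406 = 47237)
P = 236185 (P = 5*47237 = 236185)
X = 1 (X = (-6 + 5)**2 = (-1)**2 = 1)
U(I) = 33 (U(I) = 3*(10 + 1) = 3*11 = 33)
U(u) + (-51222 + P) = 33 + (-51222 + 236185) = 33 + 184963 = 184996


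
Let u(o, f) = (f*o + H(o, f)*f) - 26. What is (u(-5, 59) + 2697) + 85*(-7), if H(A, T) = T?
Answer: 5262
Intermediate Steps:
u(o, f) = -26 + f**2 + f*o (u(o, f) = (f*o + f*f) - 26 = (f*o + f**2) - 26 = (f**2 + f*o) - 26 = -26 + f**2 + f*o)
(u(-5, 59) + 2697) + 85*(-7) = ((-26 + 59**2 + 59*(-5)) + 2697) + 85*(-7) = ((-26 + 3481 - 295) + 2697) - 595 = (3160 + 2697) - 595 = 5857 - 595 = 5262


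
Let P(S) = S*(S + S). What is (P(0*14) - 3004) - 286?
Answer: -3290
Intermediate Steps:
P(S) = 2*S**2 (P(S) = S*(2*S) = 2*S**2)
(P(0*14) - 3004) - 286 = (2*(0*14)**2 - 3004) - 286 = (2*0**2 - 3004) - 286 = (2*0 - 3004) - 286 = (0 - 3004) - 286 = -3004 - 286 = -3290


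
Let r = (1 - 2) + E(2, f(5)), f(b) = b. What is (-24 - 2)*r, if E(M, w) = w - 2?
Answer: -52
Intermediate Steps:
E(M, w) = -2 + w
r = 2 (r = (1 - 2) + (-2 + 5) = -1 + 3 = 2)
(-24 - 2)*r = (-24 - 2)*2 = -26*2 = -52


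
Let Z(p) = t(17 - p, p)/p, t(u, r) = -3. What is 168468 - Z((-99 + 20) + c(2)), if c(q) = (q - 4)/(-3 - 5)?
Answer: 17689136/105 ≈ 1.6847e+5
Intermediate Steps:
c(q) = ½ - q/8 (c(q) = (-4 + q)/(-8) = (-4 + q)*(-⅛) = ½ - q/8)
Z(p) = -3/p
168468 - Z((-99 + 20) + c(2)) = 168468 - (-3)/((-99 + 20) + (½ - ⅛*2)) = 168468 - (-3)/(-79 + (½ - ¼)) = 168468 - (-3)/(-79 + ¼) = 168468 - (-3)/(-315/4) = 168468 - (-3)*(-4)/315 = 168468 - 1*4/105 = 168468 - 4/105 = 17689136/105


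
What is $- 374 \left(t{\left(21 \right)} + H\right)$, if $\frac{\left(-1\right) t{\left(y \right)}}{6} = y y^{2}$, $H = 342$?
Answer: $20653776$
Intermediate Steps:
$t{\left(y \right)} = - 6 y^{3}$ ($t{\left(y \right)} = - 6 y y^{2} = - 6 y^{3}$)
$- 374 \left(t{\left(21 \right)} + H\right) = - 374 \left(- 6 \cdot 21^{3} + 342\right) = - 374 \left(\left(-6\right) 9261 + 342\right) = - 374 \left(-55566 + 342\right) = \left(-374\right) \left(-55224\right) = 20653776$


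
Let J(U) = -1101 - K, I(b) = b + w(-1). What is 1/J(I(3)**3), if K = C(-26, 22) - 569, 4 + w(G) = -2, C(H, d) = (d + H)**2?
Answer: -1/548 ≈ -0.0018248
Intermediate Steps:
C(H, d) = (H + d)**2
w(G) = -6 (w(G) = -4 - 2 = -6)
I(b) = -6 + b (I(b) = b - 6 = -6 + b)
K = -553 (K = (-26 + 22)**2 - 569 = (-4)**2 - 569 = 16 - 569 = -553)
J(U) = -548 (J(U) = -1101 - 1*(-553) = -1101 + 553 = -548)
1/J(I(3)**3) = 1/(-548) = -1/548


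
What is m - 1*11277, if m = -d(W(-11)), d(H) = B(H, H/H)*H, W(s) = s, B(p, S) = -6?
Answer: -11343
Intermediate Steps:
d(H) = -6*H
m = -66 (m = -(-6)*(-11) = -1*66 = -66)
m - 1*11277 = -66 - 1*11277 = -66 - 11277 = -11343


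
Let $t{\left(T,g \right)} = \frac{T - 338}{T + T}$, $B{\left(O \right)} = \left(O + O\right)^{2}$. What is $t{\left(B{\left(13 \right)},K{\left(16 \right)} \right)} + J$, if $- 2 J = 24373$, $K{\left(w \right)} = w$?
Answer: $- \frac{48745}{4} \approx -12186.0$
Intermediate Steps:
$B{\left(O \right)} = 4 O^{2}$ ($B{\left(O \right)} = \left(2 O\right)^{2} = 4 O^{2}$)
$t{\left(T,g \right)} = \frac{-338 + T}{2 T}$
$J = - \frac{24373}{2}$ ($J = \left(- \frac{1}{2}\right) 24373 = - \frac{24373}{2} \approx -12187.0$)
$t{\left(B{\left(13 \right)},K{\left(16 \right)} \right)} + J = \frac{-338 + 4 \cdot 13^{2}}{2 \cdot 4 \cdot 13^{2}} - \frac{24373}{2} = \frac{-338 + 4 \cdot 169}{2 \cdot 4 \cdot 169} - \frac{24373}{2} = \frac{-338 + 676}{2 \cdot 676} - \frac{24373}{2} = \frac{1}{2} \cdot \frac{1}{676} \cdot 338 - \frac{24373}{2} = \frac{1}{4} - \frac{24373}{2} = - \frac{48745}{4}$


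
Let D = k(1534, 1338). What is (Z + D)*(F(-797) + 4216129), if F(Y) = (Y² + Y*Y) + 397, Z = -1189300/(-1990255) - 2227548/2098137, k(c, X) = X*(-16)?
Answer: -32701475319001118141952/278388510329 ≈ -1.1747e+11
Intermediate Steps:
k(c, X) = -16*X
Z = -129204947376/278388510329 (Z = -1189300*(-1/1990255) - 2227548*1/2098137 = 237860/398051 - 742516/699379 = -129204947376/278388510329 ≈ -0.46412)
D = -21408 (D = -16*1338 = -21408)
F(Y) = 397 + 2*Y² (F(Y) = (Y² + Y²) + 397 = 2*Y² + 397 = 397 + 2*Y²)
(Z + D)*(F(-797) + 4216129) = (-129204947376/278388510329 - 21408)*((397 + 2*(-797)²) + 4216129) = -5959870434070608*((397 + 2*635209) + 4216129)/278388510329 = -5959870434070608*((397 + 1270418) + 4216129)/278388510329 = -5959870434070608*(1270815 + 4216129)/278388510329 = -5959870434070608/278388510329*5486944 = -32701475319001118141952/278388510329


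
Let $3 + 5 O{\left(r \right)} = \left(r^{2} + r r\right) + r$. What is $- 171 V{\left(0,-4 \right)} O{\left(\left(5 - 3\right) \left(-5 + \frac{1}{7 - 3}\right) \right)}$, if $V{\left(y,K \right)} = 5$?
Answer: $-28728$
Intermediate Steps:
$O{\left(r \right)} = - \frac{3}{5} + \frac{r}{5} + \frac{2 r^{2}}{5}$ ($O{\left(r \right)} = - \frac{3}{5} + \frac{\left(r^{2} + r r\right) + r}{5} = - \frac{3}{5} + \frac{\left(r^{2} + r^{2}\right) + r}{5} = - \frac{3}{5} + \frac{2 r^{2} + r}{5} = - \frac{3}{5} + \frac{r + 2 r^{2}}{5} = - \frac{3}{5} + \left(\frac{r}{5} + \frac{2 r^{2}}{5}\right) = - \frac{3}{5} + \frac{r}{5} + \frac{2 r^{2}}{5}$)
$- 171 V{\left(0,-4 \right)} O{\left(\left(5 - 3\right) \left(-5 + \frac{1}{7 - 3}\right) \right)} = \left(-171\right) 5 \left(- \frac{3}{5} + \frac{\left(5 - 3\right) \left(-5 + \frac{1}{7 - 3}\right)}{5} + \frac{2 \left(\left(5 - 3\right) \left(-5 + \frac{1}{7 - 3}\right)\right)^{2}}{5}\right) = - 855 \left(- \frac{3}{5} + \frac{2 \left(-5 + \frac{1}{4}\right)}{5} + \frac{2 \left(2 \left(-5 + \frac{1}{4}\right)\right)^{2}}{5}\right) = - 855 \left(- \frac{3}{5} + \frac{2 \left(- \frac{19}{4}\right)}{5} + \frac{2 \left(2 \left(- \frac{19}{4}\right)\right)^{2}}{5}\right) = - 855 \left(- \frac{3}{5} + \frac{1}{5} \left(- \frac{19}{2}\right) + \frac{2 \left(- \frac{19}{2}\right)^{2}}{5}\right) = - 855 \left(- \frac{3}{5} - \frac{19}{10} + \frac{2}{5} \cdot \frac{361}{4}\right) = - 855 \left(- \frac{3}{5} - \frac{19}{10} + \frac{361}{10}\right) = \left(-855\right) \frac{168}{5} = -28728$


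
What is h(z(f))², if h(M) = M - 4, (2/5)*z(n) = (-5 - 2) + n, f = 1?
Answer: 361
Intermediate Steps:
z(n) = -35/2 + 5*n/2 (z(n) = 5*((-5 - 2) + n)/2 = 5*(-7 + n)/2 = -35/2 + 5*n/2)
h(M) = -4 + M
h(z(f))² = (-4 + (-35/2 + (5/2)*1))² = (-4 + (-35/2 + 5/2))² = (-4 - 15)² = (-19)² = 361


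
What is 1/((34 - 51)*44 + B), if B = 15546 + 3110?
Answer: 1/17908 ≈ 5.5841e-5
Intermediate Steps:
B = 18656
1/((34 - 51)*44 + B) = 1/((34 - 51)*44 + 18656) = 1/(-17*44 + 18656) = 1/(-748 + 18656) = 1/17908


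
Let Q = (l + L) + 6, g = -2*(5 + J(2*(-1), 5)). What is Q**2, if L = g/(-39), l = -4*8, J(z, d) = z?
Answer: 112896/169 ≈ 668.02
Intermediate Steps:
l = -32
g = -6 (g = -2*(5 + 2*(-1)) = -2*(5 - 2) = -2*3 = -6)
L = 2/13 (L = -6/(-39) = -6*(-1/39) = 2/13 ≈ 0.15385)
Q = -336/13 (Q = (-32 + 2/13) + 6 = -414/13 + 6 = -336/13 ≈ -25.846)
Q**2 = (-336/13)**2 = 112896/169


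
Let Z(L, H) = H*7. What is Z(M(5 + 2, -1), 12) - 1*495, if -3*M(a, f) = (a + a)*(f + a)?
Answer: -411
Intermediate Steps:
M(a, f) = -2*a*(a + f)/3 (M(a, f) = -(a + a)*(f + a)/3 = -2*a*(a + f)/3)
Z(L, H) = 7*H
Z(M(5 + 2, -1), 12) - 1*495 = 7*12 - 1*495 = 84 - 495 = -411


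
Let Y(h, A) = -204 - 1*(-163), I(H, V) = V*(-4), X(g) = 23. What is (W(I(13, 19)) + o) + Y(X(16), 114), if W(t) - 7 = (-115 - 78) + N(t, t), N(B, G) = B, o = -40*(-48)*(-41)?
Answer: -79023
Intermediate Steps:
I(H, V) = -4*V
Y(h, A) = -41 (Y(h, A) = -204 + 163 = -41)
o = -78720 (o = 1920*(-41) = -78720)
W(t) = -186 + t (W(t) = 7 + ((-115 - 78) + t) = 7 + (-193 + t) = -186 + t)
(W(I(13, 19)) + o) + Y(X(16), 114) = ((-186 - 4*19) - 78720) - 41 = ((-186 - 76) - 78720) - 41 = (-262 - 78720) - 41 = -78982 - 41 = -79023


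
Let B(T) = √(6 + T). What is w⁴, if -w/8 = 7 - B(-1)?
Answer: 15958016 - 6193152*√5 ≈ 2.1097e+6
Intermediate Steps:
w = -56 + 8*√5 (w = -8*(7 - √(6 - 1)) = -8*(7 - √5) = -56 + 8*√5 ≈ -38.111)
w⁴ = (-56 + 8*√5)⁴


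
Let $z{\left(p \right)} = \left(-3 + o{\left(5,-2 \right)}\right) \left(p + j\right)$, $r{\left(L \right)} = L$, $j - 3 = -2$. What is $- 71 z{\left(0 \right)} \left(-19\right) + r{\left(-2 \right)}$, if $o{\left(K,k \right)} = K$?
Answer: $2696$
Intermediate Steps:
$j = 1$ ($j = 3 - 2 = 1$)
$z{\left(p \right)} = 2 + 2 p$ ($z{\left(p \right)} = \left(-3 + 5\right) \left(p + 1\right) = 2 \left(1 + p\right) = 2 + 2 p$)
$- 71 z{\left(0 \right)} \left(-19\right) + r{\left(-2 \right)} = - 71 \left(2 + 2 \cdot 0\right) \left(-19\right) - 2 = - 71 \left(2 + 0\right) \left(-19\right) - 2 = - 71 \cdot 2 \left(-19\right) - 2 = \left(-71\right) \left(-38\right) - 2 = 2698 - 2 = 2696$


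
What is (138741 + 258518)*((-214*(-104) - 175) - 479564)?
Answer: -181739239097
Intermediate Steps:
(138741 + 258518)*((-214*(-104) - 175) - 479564) = 397259*((22256 - 175) - 479564) = 397259*(22081 - 479564) = 397259*(-457483) = -181739239097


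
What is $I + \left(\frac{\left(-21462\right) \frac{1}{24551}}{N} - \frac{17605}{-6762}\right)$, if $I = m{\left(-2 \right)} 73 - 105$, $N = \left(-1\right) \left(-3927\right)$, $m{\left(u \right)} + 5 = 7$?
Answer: $\frac{193378082225}{4434941742} \approx 43.603$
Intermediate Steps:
$m{\left(u \right)} = 2$ ($m{\left(u \right)} = -5 + 7 = 2$)
$N = 3927$
$I = 41$ ($I = 2 \cdot 73 - 105 = 146 - 105 = 41$)
$I + \left(\frac{\left(-21462\right) \frac{1}{24551}}{N} - \frac{17605}{-6762}\right) = 41 + \left(\frac{\left(-21462\right) \frac{1}{24551}}{3927} - \frac{17605}{-6762}\right) = 41 + \left(\left(-21462\right) \frac{1}{24551} \cdot \frac{1}{3927} - - \frac{2515}{966}\right) = 41 + \left(\left(- \frac{21462}{24551}\right) \frac{1}{3927} + \frac{2515}{966}\right) = 41 + \left(- \frac{1022}{4591037} + \frac{2515}{966}\right) = 41 + \frac{11545470803}{4434941742} = \frac{193378082225}{4434941742}$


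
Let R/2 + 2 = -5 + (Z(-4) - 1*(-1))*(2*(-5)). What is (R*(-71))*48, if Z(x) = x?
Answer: -156768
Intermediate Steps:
R = 46 (R = -4 + 2*(-5 + (-4 - 1*(-1))*(2*(-5))) = -4 + 2*(-5 + (-4 + 1)*(-10)) = -4 + 2*(-5 - 3*(-10)) = -4 + 2*(-5 + 30) = -4 + 2*25 = -4 + 50 = 46)
(R*(-71))*48 = (46*(-71))*48 = -3266*48 = -156768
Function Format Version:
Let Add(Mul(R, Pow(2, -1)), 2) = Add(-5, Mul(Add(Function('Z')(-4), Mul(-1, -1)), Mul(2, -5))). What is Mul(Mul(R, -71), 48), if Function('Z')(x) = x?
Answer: -156768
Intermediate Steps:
R = 46 (R = Add(-4, Mul(2, Add(-5, Mul(Add(-4, Mul(-1, -1)), Mul(2, -5))))) = Add(-4, Mul(2, Add(-5, Mul(Add(-4, 1), -10)))) = Add(-4, Mul(2, Add(-5, Mul(-3, -10)))) = Add(-4, Mul(2, Add(-5, 30))) = Add(-4, Mul(2, 25)) = Add(-4, 50) = 46)
Mul(Mul(R, -71), 48) = Mul(Mul(46, -71), 48) = Mul(-3266, 48) = -156768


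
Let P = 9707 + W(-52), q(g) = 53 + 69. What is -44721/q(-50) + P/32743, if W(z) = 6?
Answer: -1463114717/3994646 ≈ -366.27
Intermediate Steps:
q(g) = 122
P = 9713 (P = 9707 + 6 = 9713)
-44721/q(-50) + P/32743 = -44721/122 + 9713/32743 = -1463114717/3994646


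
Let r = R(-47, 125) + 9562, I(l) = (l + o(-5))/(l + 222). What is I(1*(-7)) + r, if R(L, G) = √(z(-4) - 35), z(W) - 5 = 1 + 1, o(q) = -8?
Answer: 411163/43 + 2*I*√7 ≈ 9561.9 + 5.2915*I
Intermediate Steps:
z(W) = 7 (z(W) = 5 + (1 + 1) = 5 + 2 = 7)
R(L, G) = 2*I*√7 (R(L, G) = √(7 - 35) = √(-28) = 2*I*√7)
I(l) = (-8 + l)/(222 + l) (I(l) = (l - 8)/(l + 222) = (-8 + l)/(222 + l))
r = 9562 + 2*I*√7 (r = 2*I*√7 + 9562 = 9562 + 2*I*√7 ≈ 9562.0 + 5.2915*I)
I(1*(-7)) + r = (-8 + 1*(-7))/(222 + 1*(-7)) + (9562 + 2*I*√7) = (-8 - 7)/(222 - 7) + (9562 + 2*I*√7) = -15/215 + (9562 + 2*I*√7) = (1/215)*(-15) + (9562 + 2*I*√7) = -3/43 + (9562 + 2*I*√7) = 411163/43 + 2*I*√7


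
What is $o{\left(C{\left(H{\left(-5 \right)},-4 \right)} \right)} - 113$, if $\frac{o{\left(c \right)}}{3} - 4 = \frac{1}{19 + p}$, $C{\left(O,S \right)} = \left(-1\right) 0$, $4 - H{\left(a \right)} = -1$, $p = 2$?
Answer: $- \frac{706}{7} \approx -100.86$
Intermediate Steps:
$H{\left(a \right)} = 5$ ($H{\left(a \right)} = 4 - -1 = 4 + 1 = 5$)
$C{\left(O,S \right)} = 0$
$o{\left(c \right)} = \frac{85}{7}$ ($o{\left(c \right)} = 12 + \frac{3}{19 + 2} = 12 + \frac{3}{21} = 12 + 3 \cdot \frac{1}{21} = 12 + \frac{1}{7} = \frac{85}{7}$)
$o{\left(C{\left(H{\left(-5 \right)},-4 \right)} \right)} - 113 = \frac{85}{7} - 113 = - \frac{706}{7}$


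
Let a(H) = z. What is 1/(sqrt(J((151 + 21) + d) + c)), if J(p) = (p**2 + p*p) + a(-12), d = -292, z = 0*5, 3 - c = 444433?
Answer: -I*sqrt(415630)/415630 ≈ -0.0015511*I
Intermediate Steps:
c = -444430 (c = 3 - 1*444433 = 3 - 444433 = -444430)
z = 0
a(H) = 0
J(p) = 2*p**2 (J(p) = (p**2 + p*p) + 0 = (p**2 + p**2) + 0 = 2*p**2 + 0 = 2*p**2)
1/(sqrt(J((151 + 21) + d) + c)) = 1/(sqrt(2*((151 + 21) - 292)**2 - 444430)) = 1/(sqrt(2*(172 - 292)**2 - 444430)) = 1/(sqrt(2*(-120)**2 - 444430)) = 1/(sqrt(2*14400 - 444430)) = 1/(sqrt(28800 - 444430)) = 1/(sqrt(-415630)) = 1/(I*sqrt(415630)) = -I*sqrt(415630)/415630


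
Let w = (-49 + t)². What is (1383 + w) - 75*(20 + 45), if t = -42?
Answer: 4789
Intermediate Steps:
w = 8281 (w = (-49 - 42)² = (-91)² = 8281)
(1383 + w) - 75*(20 + 45) = (1383 + 8281) - 75*(20 + 45) = 9664 - 75*65 = 9664 - 4875 = 4789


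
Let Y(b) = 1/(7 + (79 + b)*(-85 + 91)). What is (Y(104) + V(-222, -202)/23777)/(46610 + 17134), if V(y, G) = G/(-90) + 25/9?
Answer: 20303/1159465432320 ≈ 1.7511e-8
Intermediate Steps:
V(y, G) = 25/9 - G/90 (V(y, G) = G*(-1/90) + 25*(⅑) = -G/90 + 25/9 = 25/9 - G/90)
Y(b) = 1/(481 + 6*b) (Y(b) = 1/(7 + (79 + b)*6) = 1/(7 + (474 + 6*b)) = 1/(481 + 6*b))
(Y(104) + V(-222, -202)/23777)/(46610 + 17134) = (1/(481 + 6*104) + (25/9 - 1/90*(-202))/23777)/(46610 + 17134) = (1/(481 + 624) + (25/9 + 101/45)*(1/23777))/63744 = (1/1105 + (226/45)*(1/23777))*(1/63744) = (1/1105 + 226/1069965)*(1/63744) = (20303/18189405)*(1/63744) = 20303/1159465432320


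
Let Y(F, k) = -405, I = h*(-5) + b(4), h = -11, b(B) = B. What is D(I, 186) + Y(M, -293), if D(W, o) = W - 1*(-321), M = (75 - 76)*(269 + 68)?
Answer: -25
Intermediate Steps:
I = 59 (I = -11*(-5) + 4 = 55 + 4 = 59)
M = -337 (M = -1*337 = -337)
D(W, o) = 321 + W (D(W, o) = W + 321 = 321 + W)
D(I, 186) + Y(M, -293) = (321 + 59) - 405 = 380 - 405 = -25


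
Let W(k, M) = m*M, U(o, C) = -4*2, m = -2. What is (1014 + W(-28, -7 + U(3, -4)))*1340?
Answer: 1398960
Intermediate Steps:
U(o, C) = -8
W(k, M) = -2*M
(1014 + W(-28, -7 + U(3, -4)))*1340 = (1014 - 2*(-7 - 8))*1340 = (1014 - 2*(-15))*1340 = (1014 + 30)*1340 = 1044*1340 = 1398960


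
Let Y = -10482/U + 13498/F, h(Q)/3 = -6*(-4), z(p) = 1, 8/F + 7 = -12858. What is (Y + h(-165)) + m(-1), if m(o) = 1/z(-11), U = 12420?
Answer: -89864492249/4140 ≈ -2.1706e+7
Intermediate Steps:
F = -8/12865 (F = 8/(-7 - 12858) = 8/(-12865) = 8*(-1/12865) = -8/12865 ≈ -0.00062184)
h(Q) = 72 (h(Q) = 3*(-6*(-4)) = 3*24 = 72)
m(o) = 1 (m(o) = 1/1 = 1)
Y = -89864794469/4140 (Y = -10482/12420 + 13498/(-8/12865) = -10482*1/12420 + 13498*(-12865/8) = -1747/2070 - 86825885/4 = -89864794469/4140 ≈ -2.1706e+7)
(Y + h(-165)) + m(-1) = (-89864794469/4140 + 72) + 1 = -89864496389/4140 + 1 = -89864492249/4140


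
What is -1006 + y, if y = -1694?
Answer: -2700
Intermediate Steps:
-1006 + y = -1006 - 1694 = -2700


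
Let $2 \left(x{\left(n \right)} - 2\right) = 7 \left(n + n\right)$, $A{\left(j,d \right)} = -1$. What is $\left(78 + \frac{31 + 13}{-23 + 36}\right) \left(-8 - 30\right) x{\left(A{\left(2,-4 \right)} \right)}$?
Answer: $\frac{201020}{13} \approx 15463.0$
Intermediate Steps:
$x{\left(n \right)} = 2 + 7 n$ ($x{\left(n \right)} = 2 + \frac{7 \left(n + n\right)}{2} = 2 + \frac{7 \cdot 2 n}{2} = 2 + \frac{14 n}{2} = 2 + 7 n$)
$\left(78 + \frac{31 + 13}{-23 + 36}\right) \left(-8 - 30\right) x{\left(A{\left(2,-4 \right)} \right)} = \left(78 + \frac{31 + 13}{-23 + 36}\right) \left(-8 - 30\right) \left(2 + 7 \left(-1\right)\right) = \left(78 + \frac{44}{13}\right) \left(-38\right) \left(2 - 7\right) = \left(78 + 44 \cdot \frac{1}{13}\right) \left(-38\right) \left(-5\right) = \left(78 + \frac{44}{13}\right) \left(-38\right) \left(-5\right) = \frac{1058}{13} \left(-38\right) \left(-5\right) = \left(- \frac{40204}{13}\right) \left(-5\right) = \frac{201020}{13}$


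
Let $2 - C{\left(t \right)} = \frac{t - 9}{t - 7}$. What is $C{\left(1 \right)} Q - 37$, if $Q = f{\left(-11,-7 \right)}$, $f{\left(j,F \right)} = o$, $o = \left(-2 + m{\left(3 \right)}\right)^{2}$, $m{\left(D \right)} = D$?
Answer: $- \frac{109}{3} \approx -36.333$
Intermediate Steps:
$C{\left(t \right)} = 2 - \frac{-9 + t}{-7 + t}$ ($C{\left(t \right)} = 2 - \frac{t - 9}{t - 7} = 2 - \frac{-9 + t}{-7 + t}$)
$o = 1$ ($o = \left(-2 + 3\right)^{2} = 1^{2} = 1$)
$f{\left(j,F \right)} = 1$
$Q = 1$
$C{\left(1 \right)} Q - 37 = \frac{-5 + 1}{-7 + 1} \cdot 1 - 37 = \frac{1}{-6} \left(-4\right) 1 - 37 = \left(- \frac{1}{6}\right) \left(-4\right) 1 - 37 = \frac{2}{3} \cdot 1 - 37 = \frac{2}{3} - 37 = - \frac{109}{3}$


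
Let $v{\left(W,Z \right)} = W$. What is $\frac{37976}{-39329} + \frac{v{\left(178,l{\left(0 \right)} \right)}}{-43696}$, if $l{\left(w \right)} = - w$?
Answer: $- \frac{833199929}{859259992} \approx -0.96967$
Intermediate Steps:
$\frac{37976}{-39329} + \frac{v{\left(178,l{\left(0 \right)} \right)}}{-43696} = \frac{37976}{-39329} + \frac{178}{-43696} = 37976 \left(- \frac{1}{39329}\right) + 178 \left(- \frac{1}{43696}\right) = - \frac{37976}{39329} - \frac{89}{21848} = - \frac{833199929}{859259992}$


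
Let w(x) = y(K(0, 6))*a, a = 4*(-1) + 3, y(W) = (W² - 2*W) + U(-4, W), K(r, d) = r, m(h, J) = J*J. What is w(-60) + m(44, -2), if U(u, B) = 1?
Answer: 3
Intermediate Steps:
m(h, J) = J²
y(W) = 1 + W² - 2*W (y(W) = (W² - 2*W) + 1 = 1 + W² - 2*W)
a = -1 (a = -4 + 3 = -1)
w(x) = -1 (w(x) = (1 + 0² - 2*0)*(-1) = (1 + 0 + 0)*(-1) = 1*(-1) = -1)
w(-60) + m(44, -2) = -1 + (-2)² = -1 + 4 = 3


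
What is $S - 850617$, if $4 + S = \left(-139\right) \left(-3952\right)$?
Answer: $-301293$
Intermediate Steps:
$S = 549324$ ($S = -4 - -549328 = -4 + 549328 = 549324$)
$S - 850617 = 549324 - 850617 = -301293$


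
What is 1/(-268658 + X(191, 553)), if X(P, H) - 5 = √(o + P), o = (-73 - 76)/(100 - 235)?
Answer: -36268155/9743548619281 - 3*√389010/9743548619281 ≈ -3.7225e-6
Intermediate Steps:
o = 149/135 (o = -149/(-135) = -149*(-1/135) = 149/135 ≈ 1.1037)
X(P, H) = 5 + √(149/135 + P)
1/(-268658 + X(191, 553)) = 1/(-268658 + (5 + √(2235 + 2025*191)/45)) = 1/(-268658 + (5 + √(2235 + 386775)/45)) = 1/(-268658 + (5 + √389010/45)) = 1/(-268653 + √389010/45)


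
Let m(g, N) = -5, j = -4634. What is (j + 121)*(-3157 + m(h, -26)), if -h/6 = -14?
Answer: 14270106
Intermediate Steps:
h = 84 (h = -6*(-14) = 84)
(j + 121)*(-3157 + m(h, -26)) = (-4634 + 121)*(-3157 - 5) = -4513*(-3162) = 14270106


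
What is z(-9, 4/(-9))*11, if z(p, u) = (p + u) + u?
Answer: -979/9 ≈ -108.78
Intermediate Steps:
z(p, u) = p + 2*u
z(-9, 4/(-9))*11 = (-9 + 2*(4/(-9)))*11 = (-9 + 2*(4*(-⅑)))*11 = (-9 + 2*(-4/9))*11 = (-9 - 8/9)*11 = -89/9*11 = -979/9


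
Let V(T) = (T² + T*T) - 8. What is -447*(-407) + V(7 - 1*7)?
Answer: 181921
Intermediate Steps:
V(T) = -8 + 2*T² (V(T) = (T² + T²) - 8 = 2*T² - 8 = -8 + 2*T²)
-447*(-407) + V(7 - 1*7) = -447*(-407) + (-8 + 2*(7 - 1*7)²) = 181929 + (-8 + 2*(7 - 7)²) = 181929 + (-8 + 2*0²) = 181929 + (-8 + 2*0) = 181929 + (-8 + 0) = 181929 - 8 = 181921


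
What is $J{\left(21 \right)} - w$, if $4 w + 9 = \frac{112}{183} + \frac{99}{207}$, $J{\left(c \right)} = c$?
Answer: $\frac{96712}{4209} \approx 22.977$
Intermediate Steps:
$w = - \frac{8323}{4209}$ ($w = - \frac{9}{4} + \frac{\frac{112}{183} + \frac{99}{207}}{4} = - \frac{9}{4} + \frac{112 \cdot \frac{1}{183} + 99 \cdot \frac{1}{207}}{4} = - \frac{9}{4} + \frac{\frac{112}{183} + \frac{11}{23}}{4} = - \frac{9}{4} + \frac{1}{4} \cdot \frac{4589}{4209} = - \frac{9}{4} + \frac{4589}{16836} = - \frac{8323}{4209} \approx -1.9774$)
$J{\left(21 \right)} - w = 21 - - \frac{8323}{4209} = 21 + \frac{8323}{4209} = \frac{96712}{4209}$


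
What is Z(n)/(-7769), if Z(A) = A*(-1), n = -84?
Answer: -84/7769 ≈ -0.010812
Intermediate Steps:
Z(A) = -A
Z(n)/(-7769) = -1*(-84)/(-7769) = 84*(-1/7769) = -84/7769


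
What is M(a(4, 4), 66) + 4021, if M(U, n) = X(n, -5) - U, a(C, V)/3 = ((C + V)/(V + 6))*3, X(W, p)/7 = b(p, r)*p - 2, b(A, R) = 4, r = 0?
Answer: 19299/5 ≈ 3859.8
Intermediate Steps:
X(W, p) = -14 + 28*p (X(W, p) = 7*(4*p - 2) = 7*(-2 + 4*p) = -14 + 28*p)
a(C, V) = 9*(C + V)/(6 + V) (a(C, V) = 3*(((C + V)/(V + 6))*3) = 3*(((C + V)/(6 + V))*3) = 3*(3*(C + V)/(6 + V)) = 9*(C + V)/(6 + V))
M(U, n) = -154 - U (M(U, n) = (-14 + 28*(-5)) - U = (-14 - 140) - U = -154 - U)
M(a(4, 4), 66) + 4021 = (-154 - 9*(4 + 4)/(6 + 4)) + 4021 = (-154 - 9*8/10) + 4021 = (-154 - 1*36/5) + 4021 = (-154 - 36/5) + 4021 = -806/5 + 4021 = 19299/5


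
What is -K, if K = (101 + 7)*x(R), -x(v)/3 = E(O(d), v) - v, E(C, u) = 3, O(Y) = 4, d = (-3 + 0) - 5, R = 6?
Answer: -972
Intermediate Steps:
d = -8 (d = -3 - 5 = -8)
x(v) = -9 + 3*v (x(v) = -3*(3 - v) = -9 + 3*v)
K = 972 (K = (101 + 7)*(-9 + 3*6) = 108*(-9 + 18) = 108*9 = 972)
-K = -1*972 = -972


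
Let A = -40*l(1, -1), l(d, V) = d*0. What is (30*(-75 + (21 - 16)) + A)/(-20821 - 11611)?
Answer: 525/8108 ≈ 0.064751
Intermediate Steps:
l(d, V) = 0
A = 0 (A = -40*0 = 0)
(30*(-75 + (21 - 16)) + A)/(-20821 - 11611) = (30*(-75 + (21 - 16)) + 0)/(-20821 - 11611) = (30*(-75 + 5) + 0)/(-32432) = (30*(-70) + 0)*(-1/32432) = (-2100 + 0)*(-1/32432) = -2100*(-1/32432) = 525/8108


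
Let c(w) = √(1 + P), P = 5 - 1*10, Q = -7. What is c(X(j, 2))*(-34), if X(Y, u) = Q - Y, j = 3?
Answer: -68*I ≈ -68.0*I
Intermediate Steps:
X(Y, u) = -7 - Y
P = -5 (P = 5 - 10 = -5)
c(w) = 2*I (c(w) = √(1 - 5) = √(-4) = 2*I)
c(X(j, 2))*(-34) = (2*I)*(-34) = -68*I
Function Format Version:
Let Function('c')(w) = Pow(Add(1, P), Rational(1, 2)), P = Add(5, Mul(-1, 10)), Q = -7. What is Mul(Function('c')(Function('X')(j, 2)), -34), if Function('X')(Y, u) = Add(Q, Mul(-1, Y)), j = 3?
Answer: Mul(-68, I) ≈ Mul(-68.000, I)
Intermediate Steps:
Function('X')(Y, u) = Add(-7, Mul(-1, Y))
P = -5 (P = Add(5, -10) = -5)
Function('c')(w) = Mul(2, I) (Function('c')(w) = Pow(Add(1, -5), Rational(1, 2)) = Pow(-4, Rational(1, 2)) = Mul(2, I))
Mul(Function('c')(Function('X')(j, 2)), -34) = Mul(Mul(2, I), -34) = Mul(-68, I)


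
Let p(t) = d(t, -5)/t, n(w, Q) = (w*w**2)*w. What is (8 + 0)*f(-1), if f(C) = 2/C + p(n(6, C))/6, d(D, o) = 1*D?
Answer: -44/3 ≈ -14.667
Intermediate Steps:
n(w, Q) = w**4 (n(w, Q) = w**3*w = w**4)
d(D, o) = D
p(t) = 1 (p(t) = t/t = 1)
f(C) = 1/6 + 2/C (f(C) = 2/C + 1/6 = 1/6 + 2/C)
(8 + 0)*f(-1) = (8 + 0)*((1/6)*(12 - 1)/(-1)) = 8*((1/6)*(-1)*11) = 8*(-11/6) = -44/3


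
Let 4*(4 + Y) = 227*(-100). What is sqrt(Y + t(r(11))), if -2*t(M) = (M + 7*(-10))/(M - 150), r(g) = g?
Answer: I*sqrt(438912238)/278 ≈ 75.361*I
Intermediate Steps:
Y = -5679 (Y = -4 + (227*(-100))/4 = -4 + (1/4)*(-22700) = -4 - 5675 = -5679)
t(M) = -(-70 + M)/(2*(-150 + M)) (t(M) = -(M + 7*(-10))/(2*(M - 150)) = -(M - 70)/(2*(-150 + M)) = -(-70 + M)/(2*(-150 + M)))
sqrt(Y + t(r(11))) = sqrt(-5679 + (70 - 1*11)/(2*(-150 + 11))) = sqrt(-5679 + (1/2)*(70 - 11)/(-139)) = sqrt(-5679 + (1/2)*(-1/139)*59) = sqrt(-5679 - 59/278) = sqrt(-1578821/278) = I*sqrt(438912238)/278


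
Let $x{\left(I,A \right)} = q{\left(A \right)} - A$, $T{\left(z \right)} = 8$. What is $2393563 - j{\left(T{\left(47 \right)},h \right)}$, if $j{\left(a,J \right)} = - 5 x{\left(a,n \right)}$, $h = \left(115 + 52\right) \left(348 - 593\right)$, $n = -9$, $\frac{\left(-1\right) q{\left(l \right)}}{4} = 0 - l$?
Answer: $2393428$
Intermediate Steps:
$q{\left(l \right)} = 4 l$ ($q{\left(l \right)} = - 4 \left(0 - l\right) = - 4 \left(- l\right) = 4 l$)
$h = -40915$ ($h = 167 \left(-245\right) = -40915$)
$x{\left(I,A \right)} = 3 A$ ($x{\left(I,A \right)} = 4 A - A = 3 A$)
$j{\left(a,J \right)} = 135$ ($j{\left(a,J \right)} = - 5 \cdot 3 \left(-9\right) = \left(-5\right) \left(-27\right) = 135$)
$2393563 - j{\left(T{\left(47 \right)},h \right)} = 2393563 - 135 = 2393428$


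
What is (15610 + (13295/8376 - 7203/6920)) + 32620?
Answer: 174720941917/3622620 ≈ 48231.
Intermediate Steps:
(15610 + (13295/8376 - 7203/6920)) + 32620 = (15610 + 1979317/3622620) + 32620 = 56551077517/3622620 + 32620 = 174720941917/3622620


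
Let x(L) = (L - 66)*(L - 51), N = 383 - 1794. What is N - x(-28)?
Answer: -8837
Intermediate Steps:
N = -1411
x(L) = (-66 + L)*(-51 + L)
N - x(-28) = -1411 - (3366 + (-28)² - 117*(-28)) = -1411 - (3366 + 784 + 3276) = -1411 - 1*7426 = -1411 - 7426 = -8837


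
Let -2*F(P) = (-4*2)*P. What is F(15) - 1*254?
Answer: -194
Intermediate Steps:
F(P) = 4*P (F(P) = -(-4*2)*P/2 = -(-4)*P = 4*P)
F(15) - 1*254 = 4*15 - 1*254 = 60 - 254 = -194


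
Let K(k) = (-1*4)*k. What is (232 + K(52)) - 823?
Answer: -799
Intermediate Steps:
K(k) = -4*k
(232 + K(52)) - 823 = (232 - 4*52) - 823 = (232 - 208) - 823 = 24 - 823 = -799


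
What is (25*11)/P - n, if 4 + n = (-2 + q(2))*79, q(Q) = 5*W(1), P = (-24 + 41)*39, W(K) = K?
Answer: -154204/663 ≈ -232.59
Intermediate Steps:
P = 663 (P = 17*39 = 663)
q(Q) = 5 (q(Q) = 5*1 = 5)
n = 233 (n = -4 + (-2 + 5)*79 = -4 + 3*79 = -4 + 237 = 233)
(25*11)/P - n = (25*11)/663 - 1*233 = 275*(1/663) - 233 = 275/663 - 233 = -154204/663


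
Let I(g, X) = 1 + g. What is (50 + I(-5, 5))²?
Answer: 2116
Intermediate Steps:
(50 + I(-5, 5))² = (50 + (1 - 5))² = (50 - 4)² = 46² = 2116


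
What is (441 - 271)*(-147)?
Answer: -24990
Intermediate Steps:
(441 - 271)*(-147) = 170*(-147) = -24990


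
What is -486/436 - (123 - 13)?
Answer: -24223/218 ≈ -111.11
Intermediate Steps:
-486/436 - (123 - 13) = -486*1/436 - 1*110 = -243/218 - 110 = -24223/218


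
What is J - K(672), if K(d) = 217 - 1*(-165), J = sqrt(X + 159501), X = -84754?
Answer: -382 + sqrt(74747) ≈ -108.60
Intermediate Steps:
J = sqrt(74747) (J = sqrt(-84754 + 159501) = sqrt(74747) ≈ 273.40)
K(d) = 382 (K(d) = 217 + 165 = 382)
J - K(672) = sqrt(74747) - 1*382 = sqrt(74747) - 382 = -382 + sqrt(74747)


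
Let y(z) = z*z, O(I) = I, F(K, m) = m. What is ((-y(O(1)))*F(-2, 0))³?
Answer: 0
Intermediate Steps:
y(z) = z²
((-y(O(1)))*F(-2, 0))³ = (-1*1²*0)³ = (-1*1*0)³ = (-1*0)³ = 0³ = 0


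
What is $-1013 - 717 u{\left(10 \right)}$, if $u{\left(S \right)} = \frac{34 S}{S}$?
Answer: $-25391$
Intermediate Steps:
$u{\left(S \right)} = 34$
$-1013 - 717 u{\left(10 \right)} = -1013 - 24378 = -25391$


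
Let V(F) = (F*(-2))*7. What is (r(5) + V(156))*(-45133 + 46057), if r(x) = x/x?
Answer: -2017092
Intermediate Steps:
r(x) = 1
V(F) = -14*F (V(F) = -2*F*7 = -14*F)
(r(5) + V(156))*(-45133 + 46057) = (1 - 14*156)*(-45133 + 46057) = (1 - 2184)*924 = -2183*924 = -2017092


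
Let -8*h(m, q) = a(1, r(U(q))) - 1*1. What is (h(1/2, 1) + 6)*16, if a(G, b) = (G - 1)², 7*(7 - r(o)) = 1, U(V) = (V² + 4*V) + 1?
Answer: 98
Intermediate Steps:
U(V) = 1 + V² + 4*V
r(o) = 48/7 (r(o) = 7 - ⅐*1 = 7 - ⅐ = 48/7)
a(G, b) = (-1 + G)²
h(m, q) = ⅛ (h(m, q) = -((-1 + 1)² - 1*1)/8 = -(0² - 1)/8 = -(0 - 1)/8 = -⅛*(-1) = ⅛)
(h(1/2, 1) + 6)*16 = (⅛ + 6)*16 = (49/8)*16 = 98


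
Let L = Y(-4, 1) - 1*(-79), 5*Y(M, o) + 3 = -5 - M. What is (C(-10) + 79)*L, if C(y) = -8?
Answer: 27761/5 ≈ 5552.2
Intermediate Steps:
Y(M, o) = -8/5 - M/5 (Y(M, o) = -3/5 + (-5 - M)/5 = -3/5 + (-1 - M/5) = -8/5 - M/5)
L = 391/5 (L = (-8/5 - 1/5*(-4)) - 1*(-79) = (-8/5 + 4/5) + 79 = -4/5 + 79 = 391/5 ≈ 78.200)
(C(-10) + 79)*L = (-8 + 79)*(391/5) = 71*(391/5) = 27761/5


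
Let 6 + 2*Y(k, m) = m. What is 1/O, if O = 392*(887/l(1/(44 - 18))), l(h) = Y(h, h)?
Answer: -155/18080608 ≈ -8.5727e-6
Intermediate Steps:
Y(k, m) = -3 + m/2
l(h) = -3 + h/2
O = -18080608/155 (O = 392*(887/(-3 + 1/(2*(44 - 18)))) = 392*(887/(-3 + (½)/26)) = 392*(887/(-3 + (½)*(1/26))) = 392*(887/(-3 + 1/52)) = 392*(887/(-155/52)) = 392*(887*(-52/155)) = 392*(-46124/155) = -18080608/155 ≈ -1.1665e+5)
1/O = 1/(-18080608/155) = -155/18080608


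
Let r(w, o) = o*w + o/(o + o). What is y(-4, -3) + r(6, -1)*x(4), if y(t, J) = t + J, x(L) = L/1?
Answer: -29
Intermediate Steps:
x(L) = L (x(L) = L*1 = L)
y(t, J) = J + t
r(w, o) = ½ + o*w (r(w, o) = o*w + o/((2*o)) = o*w + (1/(2*o))*o = o*w + ½ = ½ + o*w)
y(-4, -3) + r(6, -1)*x(4) = (-3 - 4) + (½ - 1*6)*4 = -7 + (½ - 6)*4 = -7 - 11/2*4 = -7 - 22 = -29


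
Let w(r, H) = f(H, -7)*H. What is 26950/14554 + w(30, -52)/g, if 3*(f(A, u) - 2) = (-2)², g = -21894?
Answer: 444424495/238983957 ≈ 1.8596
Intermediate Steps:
f(A, u) = 10/3 (f(A, u) = 2 + (⅓)*(-2)² = 2 + (⅓)*4 = 2 + 4/3 = 10/3)
w(r, H) = 10*H/3
26950/14554 + w(30, -52)/g = 26950/14554 + ((10/3)*(-52))/(-21894) = 26950*(1/14554) - 520/3*(-1/21894) = 13475/7277 + 260/32841 = 444424495/238983957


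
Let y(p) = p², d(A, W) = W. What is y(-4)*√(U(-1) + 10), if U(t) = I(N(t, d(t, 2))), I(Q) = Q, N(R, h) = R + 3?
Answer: 32*√3 ≈ 55.426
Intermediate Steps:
N(R, h) = 3 + R
U(t) = 3 + t
y(-4)*√(U(-1) + 10) = (-4)²*√((3 - 1) + 10) = 16*√(2 + 10) = 16*√12 = 16*(2*√3) = 32*√3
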